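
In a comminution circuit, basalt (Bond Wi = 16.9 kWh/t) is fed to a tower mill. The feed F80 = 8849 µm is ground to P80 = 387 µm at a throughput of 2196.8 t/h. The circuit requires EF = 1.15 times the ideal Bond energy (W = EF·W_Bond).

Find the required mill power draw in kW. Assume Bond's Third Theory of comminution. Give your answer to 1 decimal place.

W_Bond = 10·Wi·(1/√P₈₀ − 1/√F₈₀)
W = 10·16.9·(1/√387 − 1/√8849) = 10·16.9·(0.040202) = 6.7942 kWh/t
With EF = 1.15: W = 6.7942·1.15 = 7.8133 kWh/t
Power = W × throughput = 7.8133 kWh/t × 2196.8 t/h = 17164.3 kW

P = 17164.3 kW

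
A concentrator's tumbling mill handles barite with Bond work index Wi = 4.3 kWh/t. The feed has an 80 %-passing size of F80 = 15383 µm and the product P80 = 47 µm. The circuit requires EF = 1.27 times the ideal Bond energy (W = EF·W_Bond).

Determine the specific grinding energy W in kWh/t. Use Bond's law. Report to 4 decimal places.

W = 7.5254 kWh/t

W_Bond = 10·Wi·(1/√P₈₀ − 1/√F₈₀)
1/√47 = 0.145865;  1/√15383 = 0.008063
W = 10·4.3·(0.145865 − 0.008063) = 5.9255 kWh/t
Apply correction: 5.9255 × 1.27 = 7.5254 kWh/t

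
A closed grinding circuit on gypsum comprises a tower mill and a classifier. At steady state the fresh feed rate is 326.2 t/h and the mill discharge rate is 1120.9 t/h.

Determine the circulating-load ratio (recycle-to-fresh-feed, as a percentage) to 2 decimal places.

CL = 243.62 %

Discharge = new feed + return, hence
R = M − F = 1120.9 − 326.2 = 794.7 t/h
CL = 100·R/F = 100·794.7/326.2 = 243.62 %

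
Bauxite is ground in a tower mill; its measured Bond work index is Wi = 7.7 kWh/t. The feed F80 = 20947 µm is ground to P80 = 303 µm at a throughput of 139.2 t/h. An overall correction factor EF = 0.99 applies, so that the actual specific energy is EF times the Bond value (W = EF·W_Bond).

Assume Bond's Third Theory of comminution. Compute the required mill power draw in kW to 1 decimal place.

W = 10 Wi (P80^-0.5 − F80^-0.5)
W = 10·7.7·(1/√303 − 1/√20947) = 10·7.7·(0.050539) = 3.8915 kWh/t
Apply correction: 3.8915 × 0.99 = 3.8526 kWh/t
Power = W × throughput = 3.8526 kWh/t × 139.2 t/h = 536.3 kW

P = 536.3 kW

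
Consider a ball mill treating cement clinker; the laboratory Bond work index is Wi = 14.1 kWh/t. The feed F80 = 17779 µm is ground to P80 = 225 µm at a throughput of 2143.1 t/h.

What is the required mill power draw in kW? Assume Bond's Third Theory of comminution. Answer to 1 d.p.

P = 17878.9 kW

Bond: W = 10·Wi·(1/√P80 − 1/√F80)
W = 10·14.1·(1/√225 − 1/√17779) = 10·14.1·(0.059167) = 8.3425 kWh/t
P_mill = W·ṁ = 8.3425·2143.1 = 17878.9 kW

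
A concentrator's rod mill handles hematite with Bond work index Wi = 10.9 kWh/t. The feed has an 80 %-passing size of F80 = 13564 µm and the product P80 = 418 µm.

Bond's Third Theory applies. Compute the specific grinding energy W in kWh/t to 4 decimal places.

W = 10 Wi / √P80 − 10 Wi / √F80
1/√418 = 0.048912;  1/√13564 = 0.008586
W = 10·10.9·(0.048912 − 0.008586) = 4.3955 kWh/t

W = 4.3955 kWh/t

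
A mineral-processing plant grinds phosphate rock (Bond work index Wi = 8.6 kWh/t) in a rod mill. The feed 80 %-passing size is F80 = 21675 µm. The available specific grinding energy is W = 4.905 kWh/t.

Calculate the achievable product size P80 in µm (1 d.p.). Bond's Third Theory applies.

P80 = 245.5 µm

Bond:  W = 10 Wi (1/√P − 1/√F)
⇒ 1/√P80 = W/(10 Wi) + 1/√F80
  = 4.9050/(10·8.6) + 1/√21675 = 0.057035 + 0.006792 = 0.063827
P80 = (1/0.063827)² = 15.6673² = 245.46 µm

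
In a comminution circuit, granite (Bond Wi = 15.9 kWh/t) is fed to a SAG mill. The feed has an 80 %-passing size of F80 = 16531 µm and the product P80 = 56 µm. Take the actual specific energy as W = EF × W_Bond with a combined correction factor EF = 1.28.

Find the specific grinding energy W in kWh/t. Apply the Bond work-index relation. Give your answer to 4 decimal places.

W = 25.6136 kWh/t

W = 10·Wi·[P80^(−½) − F80^(−½)]
1/√56 = 0.133631;  1/√16531 = 0.007778
W = 10·15.9·(0.133631 − 0.007778) = 20.0106 kWh/t
Apply correction: 20.0106 × 1.28 = 25.6136 kWh/t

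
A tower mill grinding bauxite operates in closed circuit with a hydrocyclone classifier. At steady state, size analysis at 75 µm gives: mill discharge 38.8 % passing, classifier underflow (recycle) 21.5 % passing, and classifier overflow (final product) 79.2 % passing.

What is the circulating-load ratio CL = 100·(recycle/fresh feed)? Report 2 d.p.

CL = 233.53 %

Two-product formula at 75 µm:
r = (o − d)/(d − u)
r = (79.2 − 38.8)/(38.8 − 21.5) = 40.4/17.3 = 2.3353
CL = 100·r = 233.53 %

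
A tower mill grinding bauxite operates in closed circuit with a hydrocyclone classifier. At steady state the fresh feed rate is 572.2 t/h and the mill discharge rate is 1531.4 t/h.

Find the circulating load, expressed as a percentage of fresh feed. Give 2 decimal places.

CL = 167.63 %

Mill node: discharge = fresh + recycle.
R = M − F = 1531.4 − 572.2 = 959.2 t/h
CL = 100·R/F = 100·959.2/572.2 = 167.63 %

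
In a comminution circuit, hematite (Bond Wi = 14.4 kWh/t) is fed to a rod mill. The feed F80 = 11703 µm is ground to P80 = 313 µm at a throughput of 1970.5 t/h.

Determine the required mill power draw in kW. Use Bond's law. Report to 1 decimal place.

P = 13415.7 kW

W = 10·Wi·[P80^(−½) − F80^(−½)]
W = 10·14.4·(1/√313 − 1/√11703) = 10·14.4·(0.047280) = 6.8083 kWh/t
Power = W × throughput = 6.8083 kWh/t × 1970.5 t/h = 13415.7 kW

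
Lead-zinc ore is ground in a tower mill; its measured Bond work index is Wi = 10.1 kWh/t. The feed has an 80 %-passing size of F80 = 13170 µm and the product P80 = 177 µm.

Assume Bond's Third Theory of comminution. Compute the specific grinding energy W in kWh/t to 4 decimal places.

Bond: W = 10·Wi·(1/√P80 − 1/√F80)
1/√177 = 0.075165;  1/√13170 = 0.008714
W = 10·10.1·(0.075165 − 0.008714) = 6.7115 kWh/t

W = 6.7115 kWh/t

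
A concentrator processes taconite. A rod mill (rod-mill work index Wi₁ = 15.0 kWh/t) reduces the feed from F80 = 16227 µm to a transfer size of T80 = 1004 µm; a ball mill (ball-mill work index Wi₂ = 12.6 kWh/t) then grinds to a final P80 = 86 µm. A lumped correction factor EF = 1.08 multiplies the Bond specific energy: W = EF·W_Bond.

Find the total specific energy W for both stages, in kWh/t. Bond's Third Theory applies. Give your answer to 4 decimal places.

W = 10 Wi / √P80 − 10 Wi / √F80
Stage 1 (16227→1004 µm, Wi₁=15.0): W₁ = 10·15.0·(0.031560 − 0.007850) = 3.5564 kWh/t
Stage 2 (1004→86 µm, Wi₂=12.6): W₂ = 10·12.6·(0.107833 − 0.031560) = 9.6104 kWh/t
W = W₁ + W₂ = 3.5564 + 9.6104 = 13.1668 kWh/t
W_actual = 1.08 × 13.1668 = 14.2202 kWh/t

W = 14.2202 kWh/t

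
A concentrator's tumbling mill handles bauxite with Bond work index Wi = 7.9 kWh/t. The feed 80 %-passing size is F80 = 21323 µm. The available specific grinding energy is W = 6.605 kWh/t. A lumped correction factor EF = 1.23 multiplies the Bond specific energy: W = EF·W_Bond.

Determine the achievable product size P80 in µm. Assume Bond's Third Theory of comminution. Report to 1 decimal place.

P80 = 178.6 µm

W_Bond = 10·Wi·(1/√P₈₀ − 1/√F₈₀)
W_Bond = W / EF = 6.605 / 1.23 = 5.3699 kWh/t
P80^(−½) = W_Bond/(10 Wi) + F80^(−½)
  = 5.3699/(10·7.9) + 1/√21323 = 0.067974 + 0.006848 = 0.074822
P80 = (1/0.074822)² = 13.3651² = 178.63 µm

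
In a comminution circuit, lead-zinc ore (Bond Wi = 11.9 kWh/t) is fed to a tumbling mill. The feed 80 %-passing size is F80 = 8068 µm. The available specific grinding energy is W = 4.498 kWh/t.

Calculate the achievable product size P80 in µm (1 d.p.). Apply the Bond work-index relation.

Bond:  W = 10 Wi (1/√P − 1/√F)
1/√P80 = 1/√F80 + W/(10·Wi)
  = 4.4980/(10·11.9) + 1/√8068 = 0.037798 + 0.011133 = 0.048931
P80 = (1/0.048931)² = 20.4368² = 417.66 µm

P80 = 417.7 µm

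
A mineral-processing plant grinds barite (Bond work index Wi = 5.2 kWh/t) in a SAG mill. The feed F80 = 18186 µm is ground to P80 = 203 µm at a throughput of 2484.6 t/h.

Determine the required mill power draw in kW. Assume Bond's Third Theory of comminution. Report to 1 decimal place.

W_Bond = 10·Wi·(1/√P₈₀ − 1/√F₈₀)
W = 10·5.2·(1/√203 − 1/√18186) = 10·5.2·(0.062771) = 3.2641 kWh/t
Mill draw = 3.2641 × 2484.6 = 8109.9 kW

P = 8109.9 kW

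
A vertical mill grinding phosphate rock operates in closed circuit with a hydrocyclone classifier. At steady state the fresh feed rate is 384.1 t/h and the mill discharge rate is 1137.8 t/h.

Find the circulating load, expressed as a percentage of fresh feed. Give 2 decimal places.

CL = 196.22 %

M = F + R at steady state, so:
R = M − F = 1137.8 − 384.1 = 753.7 t/h
CL = 100·R/F = 100·753.7/384.1 = 196.22 %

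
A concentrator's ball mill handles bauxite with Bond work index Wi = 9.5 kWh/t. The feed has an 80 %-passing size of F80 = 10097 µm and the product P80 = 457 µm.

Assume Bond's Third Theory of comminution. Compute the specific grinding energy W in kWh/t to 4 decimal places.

W = 3.4985 kWh/t

W = 10 Wi (P80^-0.5 − F80^-0.5)
1/√457 = 0.046778;  1/√10097 = 0.009952
W = 10·9.5·(0.046778 − 0.009952) = 3.4985 kWh/t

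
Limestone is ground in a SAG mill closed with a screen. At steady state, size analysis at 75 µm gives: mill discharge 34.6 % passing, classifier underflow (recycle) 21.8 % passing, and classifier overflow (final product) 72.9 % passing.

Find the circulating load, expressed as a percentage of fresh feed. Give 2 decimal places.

CL = 299.22 %

Mass balance on the −75 µm fraction:
r = (o − d)/(d − u)
r = (72.9 − 34.6)/(34.6 − 21.8) = 38.3/12.8 = 2.9922
CL = 100·r = 299.22 %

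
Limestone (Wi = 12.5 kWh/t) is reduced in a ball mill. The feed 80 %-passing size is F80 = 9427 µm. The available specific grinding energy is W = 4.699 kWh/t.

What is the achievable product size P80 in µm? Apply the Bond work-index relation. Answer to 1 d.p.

Bond:  W = 10 Wi (1/√P − 1/√F)
1/√P80 = 1/√F80 + W/(10·Wi)
  = 4.6990/(10·12.5) + 1/√9427 = 0.037592 + 0.010299 = 0.047891
P80 = (1/0.047891)² = 20.8806² = 436.00 µm

P80 = 436.0 µm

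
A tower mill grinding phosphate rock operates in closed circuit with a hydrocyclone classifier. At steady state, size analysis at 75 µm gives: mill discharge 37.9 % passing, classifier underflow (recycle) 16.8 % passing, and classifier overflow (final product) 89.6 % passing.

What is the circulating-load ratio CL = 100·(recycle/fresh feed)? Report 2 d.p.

Classifier node, passing 75 µm:
Fd + Rd = Ru + Fo ⇒ R/F = (o−d)/(d−u)
r = (89.6 − 37.9)/(37.9 − 16.8) = 51.7/21.1 = 2.4502
CL = 100·r = 245.02 %

CL = 245.02 %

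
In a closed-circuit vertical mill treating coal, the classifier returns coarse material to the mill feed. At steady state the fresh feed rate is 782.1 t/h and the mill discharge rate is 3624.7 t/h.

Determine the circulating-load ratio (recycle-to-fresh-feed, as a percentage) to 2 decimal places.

CL = 363.46 %

M = F + R at steady state, so:
R = M − F = 3624.7 − 782.1 = 2842.6 t/h
CL = 100·R/F = 100·2842.6/782.1 = 363.46 %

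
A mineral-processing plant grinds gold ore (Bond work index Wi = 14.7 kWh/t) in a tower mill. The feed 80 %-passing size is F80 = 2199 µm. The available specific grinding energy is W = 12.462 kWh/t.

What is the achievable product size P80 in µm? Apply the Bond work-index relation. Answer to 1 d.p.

W = 10·Wi·[P80^(−½) − F80^(−½)]
1/√P80 = 1/√F80 + W/(10·Wi)
  = 12.4620/(10·14.7) + 1/√2199 = 0.084776 + 0.021325 = 0.106100
P80 = (1/0.106100)² = 9.4250² = 88.83 µm

P80 = 88.8 µm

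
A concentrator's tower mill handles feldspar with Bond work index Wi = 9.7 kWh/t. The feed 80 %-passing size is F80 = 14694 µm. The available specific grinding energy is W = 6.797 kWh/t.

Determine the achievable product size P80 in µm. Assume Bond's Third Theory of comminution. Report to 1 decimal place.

P80 = 163.0 µm

Bond: W = 10·Wi·(1/√P80 − 1/√F80)
P80^(−½) = W/(10 Wi) + F80^(−½)
  = 6.7970/(10·9.7) + 1/√14694 = 0.070072 + 0.008250 = 0.078322
P80 = (1/0.078322)² = 12.7679² = 163.02 µm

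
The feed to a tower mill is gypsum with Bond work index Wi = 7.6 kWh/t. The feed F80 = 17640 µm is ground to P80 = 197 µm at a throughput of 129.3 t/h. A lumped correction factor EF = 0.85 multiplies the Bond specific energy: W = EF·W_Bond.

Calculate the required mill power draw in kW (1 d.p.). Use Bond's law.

P = 532.2 kW

W = 10·Wi·(P80^(-½) − F80^(-½))
W = 10·7.6·(1/√197 − 1/√17640) = 10·7.6·(0.063718) = 4.8426 kWh/t
With EF = 0.85: W = 4.8426·0.85 = 4.1162 kWh/t
Power = W × throughput = 4.1162 kWh/t × 129.3 t/h = 532.2 kW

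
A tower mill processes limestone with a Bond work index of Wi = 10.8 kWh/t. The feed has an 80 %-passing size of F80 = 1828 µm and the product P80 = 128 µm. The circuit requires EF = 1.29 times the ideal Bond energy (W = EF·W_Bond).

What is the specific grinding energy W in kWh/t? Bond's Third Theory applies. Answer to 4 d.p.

W = 10 Wi (1/√P80 − 1/√F80)  [Bond]
1/√128 = 0.088388;  1/√1828 = 0.023389
W = 10·10.8·(0.088388 − 0.023389) = 7.0199 kWh/t
Corrected W = EF·W_Bond = 1.29·7.0199 = 9.0557 kWh/t

W = 9.0557 kWh/t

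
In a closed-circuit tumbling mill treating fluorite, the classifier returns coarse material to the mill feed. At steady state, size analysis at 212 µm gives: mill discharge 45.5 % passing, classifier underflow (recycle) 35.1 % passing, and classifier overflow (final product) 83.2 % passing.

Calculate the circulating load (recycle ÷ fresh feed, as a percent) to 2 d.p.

Mass balance on the −212 µm fraction:
Fd + Rd = Ru + Fo ⇒ R/F = (o−d)/(d−u)
r = (83.2 − 45.5)/(45.5 − 35.1) = 37.7/10.4 = 3.6250
CL = 100·r = 362.50 %

CL = 362.50 %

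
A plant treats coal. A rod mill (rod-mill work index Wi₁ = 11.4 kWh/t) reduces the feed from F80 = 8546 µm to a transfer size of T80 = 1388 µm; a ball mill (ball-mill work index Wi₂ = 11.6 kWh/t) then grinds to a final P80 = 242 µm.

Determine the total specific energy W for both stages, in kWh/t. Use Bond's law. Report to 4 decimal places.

W = 6.1699 kWh/t

W = 10·Wi·(P80^(-½) − F80^(-½))
Stage 1 (8546→1388 µm, Wi₁=11.4): W₁ = 10·11.4·(0.026841 − 0.010817) = 1.8267 kWh/t
Stage 2 (1388→242 µm, Wi₂=11.6): W₂ = 10·11.6·(0.064282 − 0.026841) = 4.3432 kWh/t
W = W₁ + W₂ = 1.8267 + 4.3432 = 6.1699 kWh/t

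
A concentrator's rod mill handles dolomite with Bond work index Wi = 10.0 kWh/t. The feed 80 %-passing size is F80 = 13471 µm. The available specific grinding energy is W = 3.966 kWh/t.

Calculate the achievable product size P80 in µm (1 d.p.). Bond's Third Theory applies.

W = 10 Wi (1/√P80 − 1/√F80)  [Bond]
⇒ 1/√P80 = W/(10 Wi) + 1/√F80
  = 3.9660/(10·10.0) + 1/√13471 = 0.039660 + 0.008616 = 0.048276
P80 = (1/0.048276)² = 20.7143² = 429.08 µm

P80 = 429.1 µm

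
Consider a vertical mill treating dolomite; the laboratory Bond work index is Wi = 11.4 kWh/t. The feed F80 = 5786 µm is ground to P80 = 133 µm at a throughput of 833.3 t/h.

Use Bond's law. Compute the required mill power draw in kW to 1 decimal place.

P = 6988.3 kW

W = 10 Wi (1/√P80 − 1/√F80)  [Bond]
W = 10·11.4·(1/√133 − 1/√5786) = 10·11.4·(0.073564) = 8.3864 kWh/t
Mill draw = 8.3864 × 833.3 = 6988.3 kW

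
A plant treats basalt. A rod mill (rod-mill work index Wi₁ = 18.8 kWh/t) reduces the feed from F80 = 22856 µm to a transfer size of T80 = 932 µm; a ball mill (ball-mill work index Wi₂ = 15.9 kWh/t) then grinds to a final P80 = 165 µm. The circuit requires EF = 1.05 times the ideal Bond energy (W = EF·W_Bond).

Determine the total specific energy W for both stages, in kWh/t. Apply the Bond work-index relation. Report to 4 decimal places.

W = 10·Wi·(P80^(-½) − F80^(-½))
Stage 1 (22856→932 µm, Wi₁=18.8): W₁ = 10·18.8·(0.032756 − 0.006615) = 4.9146 kWh/t
Stage 2 (932→165 µm, Wi₂=15.9): W₂ = 10·15.9·(0.077850 − 0.032756) = 7.1699 kWh/t
W = W₁ + W₂ = 4.9146 + 7.1699 = 12.0845 kWh/t
W_actual = 1.05 × 12.0845 = 12.6888 kWh/t

W = 12.6888 kWh/t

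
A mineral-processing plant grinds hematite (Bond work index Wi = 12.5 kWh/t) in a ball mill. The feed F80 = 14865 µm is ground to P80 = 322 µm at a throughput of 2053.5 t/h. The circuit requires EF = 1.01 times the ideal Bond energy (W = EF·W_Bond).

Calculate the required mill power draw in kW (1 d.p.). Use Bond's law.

W_Bond = 10·Wi·(1/√P₈₀ − 1/√F₈₀)
W = 10·12.5·(1/√322 − 1/√14865) = 10·12.5·(0.047526) = 5.9407 kWh/t
Apply correction: 5.9407 × 1.01 = 6.0001 kWh/t
Power = W × throughput = 6.0001 kWh/t × 2053.5 t/h = 12321.3 kW

P = 12321.3 kW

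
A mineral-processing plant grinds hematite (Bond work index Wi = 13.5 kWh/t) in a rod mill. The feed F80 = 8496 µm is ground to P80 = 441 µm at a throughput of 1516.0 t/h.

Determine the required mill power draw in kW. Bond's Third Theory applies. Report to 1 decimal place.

W = 10 Wi (1/√P80 − 1/√F80)  [Bond]
W = 10·13.5·(1/√441 − 1/√8496) = 10·13.5·(0.036770) = 4.9639 kWh/t
Power = W × throughput = 4.9639 kWh/t × 1516.0 t/h = 7525.3 kW

P = 7525.3 kW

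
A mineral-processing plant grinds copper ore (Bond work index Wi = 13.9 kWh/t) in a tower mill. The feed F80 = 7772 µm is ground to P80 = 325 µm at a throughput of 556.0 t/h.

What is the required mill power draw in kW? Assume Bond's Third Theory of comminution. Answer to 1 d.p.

P = 3410.3 kW

W = 10·Wi·(P80^(-½) − F80^(-½))
W = 10·13.9·(1/√325 − 1/√7772) = 10·13.9·(0.044127) = 6.1336 kWh/t
Mill draw = 6.1336 × 556.0 = 3410.3 kW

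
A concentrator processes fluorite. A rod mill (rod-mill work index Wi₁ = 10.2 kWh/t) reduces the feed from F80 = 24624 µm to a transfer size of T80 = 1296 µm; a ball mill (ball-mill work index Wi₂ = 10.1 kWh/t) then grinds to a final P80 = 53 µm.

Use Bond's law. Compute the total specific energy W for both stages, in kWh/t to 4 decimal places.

W = 13.2512 kWh/t

W = 10·Wi·[P80^(−½) − F80^(−½)]
Stage 1 (24624→1296 µm, Wi₁=10.2): W₁ = 10·10.2·(0.027778 − 0.006373) = 2.1833 kWh/t
Stage 2 (1296→53 µm, Wi₂=10.1): W₂ = 10·10.1·(0.137361 − 0.027778) = 11.0679 kWh/t
W = W₁ + W₂ = 2.1833 + 11.0679 = 13.2512 kWh/t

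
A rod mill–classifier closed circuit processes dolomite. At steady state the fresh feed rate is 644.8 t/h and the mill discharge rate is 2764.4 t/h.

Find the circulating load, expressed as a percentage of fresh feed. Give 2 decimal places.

CL = 328.72 %

Discharge = new feed + return, hence
R = M − F = 2764.4 − 644.8 = 2119.6 t/h
CL = 100·R/F = 100·2119.6/644.8 = 328.72 %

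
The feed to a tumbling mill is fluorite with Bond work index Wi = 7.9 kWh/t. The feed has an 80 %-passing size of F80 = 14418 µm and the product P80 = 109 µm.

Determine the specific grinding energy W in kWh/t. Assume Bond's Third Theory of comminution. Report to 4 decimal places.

W = 10·Wi·[P80^(−½) − F80^(−½)]
1/√109 = 0.095783;  1/√14418 = 0.008328
W = 10·7.9·(0.095783 − 0.008328) = 6.9089 kWh/t

W = 6.9089 kWh/t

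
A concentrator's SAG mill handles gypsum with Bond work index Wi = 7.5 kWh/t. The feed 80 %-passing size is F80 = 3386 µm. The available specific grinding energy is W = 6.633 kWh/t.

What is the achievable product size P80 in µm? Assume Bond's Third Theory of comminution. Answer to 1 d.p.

P80 = 89.6 µm

W_Bond = 10·Wi·(1/√P₈₀ − 1/√F₈₀)
⇒ 1/√P80 = W/(10·Wi) + 1/√F80
  = 6.6330/(10·7.5) + 1/√3386 = 0.088440 + 0.017185 = 0.105625
P80 = (1/0.105625)² = 9.4674² = 89.63 µm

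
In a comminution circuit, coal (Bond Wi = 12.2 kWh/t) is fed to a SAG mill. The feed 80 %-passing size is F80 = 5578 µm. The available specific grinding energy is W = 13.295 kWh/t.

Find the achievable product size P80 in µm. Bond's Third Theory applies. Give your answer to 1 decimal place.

W = 10 Wi / √P80 − 10 Wi / √F80
1/√P80 = 1/√F80 + W/(10·Wi)
  = 13.2950/(10·12.2) + 1/√5578 = 0.108975 + 0.013389 = 0.122365
P80 = (1/0.122365)² = 8.1723² = 66.79 µm

P80 = 66.8 µm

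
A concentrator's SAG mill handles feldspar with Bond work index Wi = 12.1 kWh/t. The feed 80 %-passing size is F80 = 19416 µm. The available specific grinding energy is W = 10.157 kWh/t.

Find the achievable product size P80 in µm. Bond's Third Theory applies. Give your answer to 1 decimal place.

P80 = 120.4 µm

Bond: W = 10·Wi·(1/√P80 − 1/√F80)
P80^-0.5 = F80^-0.5 + W/(10 Wi)
  = 10.1570/(10·12.1) + 1/√19416 = 0.083942 + 0.007177 = 0.091119
P80 = (1/0.091119)² = 10.9747² = 120.44 µm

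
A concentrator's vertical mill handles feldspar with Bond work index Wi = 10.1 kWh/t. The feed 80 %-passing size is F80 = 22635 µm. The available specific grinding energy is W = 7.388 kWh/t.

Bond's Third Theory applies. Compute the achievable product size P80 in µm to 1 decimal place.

Bond:  W = 10 Wi (1/√P − 1/√F)
1/√P80 = 1/√F80 + W/(10·Wi)
  = 7.3880/(10·10.1) + 1/√22635 = 0.073149 + 0.006647 = 0.079795
P80 = (1/0.079795)² = 12.5321² = 157.05 µm

P80 = 157.1 µm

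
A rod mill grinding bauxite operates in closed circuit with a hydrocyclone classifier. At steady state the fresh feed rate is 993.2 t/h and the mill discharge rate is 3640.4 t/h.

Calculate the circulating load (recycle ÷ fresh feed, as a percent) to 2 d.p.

Steady state: M = F + R.
R = M − F = 3640.4 − 993.2 = 2647.2 t/h
CL = 100·R/F = 100·2647.2/993.2 = 266.53 %

CL = 266.53 %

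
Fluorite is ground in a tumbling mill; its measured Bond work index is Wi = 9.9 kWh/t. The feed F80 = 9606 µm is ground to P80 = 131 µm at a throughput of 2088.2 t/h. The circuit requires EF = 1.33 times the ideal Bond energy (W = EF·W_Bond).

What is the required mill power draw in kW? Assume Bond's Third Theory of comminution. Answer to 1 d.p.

P = 21217.4 kW

W = 10 Wi / √P80 − 10 Wi / √F80
W = 10·9.9·(1/√131 − 1/√9606) = 10·9.9·(0.077167) = 7.6396 kWh/t
Apply correction: 7.6396 × 1.33 = 10.1606 kWh/t
P_mill = W·ṁ = 10.1606·2088.2 = 21217.4 kW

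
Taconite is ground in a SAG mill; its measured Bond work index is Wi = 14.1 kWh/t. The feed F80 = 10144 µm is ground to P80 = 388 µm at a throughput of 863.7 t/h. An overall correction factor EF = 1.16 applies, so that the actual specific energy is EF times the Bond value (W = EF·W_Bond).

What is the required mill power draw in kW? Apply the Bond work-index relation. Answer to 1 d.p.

P = 5769.1 kW

W = 10·Wi·[P80^(−½) − F80^(−½)]
W = 10·14.1·(1/√388 − 1/√10144) = 10·14.1·(0.040839) = 5.7582 kWh/t
W_actual = 1.16 × 5.7582 = 6.6796 kWh/t
Mill draw = 6.6796 × 863.7 = 5769.1 kW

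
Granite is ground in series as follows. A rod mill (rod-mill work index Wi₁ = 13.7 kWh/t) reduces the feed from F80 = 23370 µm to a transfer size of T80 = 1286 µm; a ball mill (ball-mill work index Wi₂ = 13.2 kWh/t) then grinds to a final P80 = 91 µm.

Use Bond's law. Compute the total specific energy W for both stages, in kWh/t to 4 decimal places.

W = 13.0806 kWh/t

Bond:  W = 10 Wi (1/√P − 1/√F)
Stage 1 (23370→1286 µm, Wi₁=13.7): W₁ = 10·13.7·(0.027886 − 0.006541) = 2.9242 kWh/t
Stage 2 (1286→91 µm, Wi₂=13.2): W₂ = 10·13.2·(0.104828 − 0.027886) = 10.1565 kWh/t
W = W₁ + W₂ = 2.9242 + 10.1565 = 13.0806 kWh/t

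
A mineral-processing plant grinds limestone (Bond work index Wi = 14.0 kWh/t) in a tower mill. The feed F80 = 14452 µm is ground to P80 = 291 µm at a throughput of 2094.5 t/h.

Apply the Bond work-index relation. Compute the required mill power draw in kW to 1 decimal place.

W = 10·Wi·(P80^(-½) − F80^(-½))
W = 10·14.0·(1/√291 − 1/√14452) = 10·14.0·(0.050303) = 7.0424 kWh/t
Mill draw = 7.0424 × 2094.5 = 14750.3 kW

P = 14750.3 kW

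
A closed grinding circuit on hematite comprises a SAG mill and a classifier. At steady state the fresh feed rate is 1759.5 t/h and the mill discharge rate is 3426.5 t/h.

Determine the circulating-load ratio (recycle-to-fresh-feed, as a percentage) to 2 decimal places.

CL = 94.74 %

Mill node: discharge = fresh + recycle.
R = M − F = 3426.5 − 1759.5 = 1667.0 t/h
CL = 100·R/F = 100·1667.0/1759.5 = 94.74 %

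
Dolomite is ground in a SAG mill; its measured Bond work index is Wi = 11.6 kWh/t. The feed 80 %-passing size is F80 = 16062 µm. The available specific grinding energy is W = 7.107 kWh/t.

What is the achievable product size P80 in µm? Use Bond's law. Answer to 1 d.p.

P80 = 209.1 µm

W_Bond = 10·Wi·(1/√P₈₀ − 1/√F₈₀)
P80^(−½) = W/(10 Wi) + F80^(−½)
  = 7.1070/(10·11.6) + 1/√16062 = 0.061267 + 0.007890 = 0.069158
P80 = (1/0.069158)² = 14.4597² = 209.08 µm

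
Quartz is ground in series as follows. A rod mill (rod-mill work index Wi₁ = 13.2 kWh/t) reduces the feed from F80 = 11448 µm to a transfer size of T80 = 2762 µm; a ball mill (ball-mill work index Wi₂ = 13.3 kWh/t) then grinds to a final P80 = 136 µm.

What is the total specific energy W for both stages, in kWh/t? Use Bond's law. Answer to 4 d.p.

W = 10.1519 kWh/t

W = 10·Wi·(P80^(-½) − F80^(-½))
Stage 1 (11448→2762 µm, Wi₁=13.2): W₁ = 10·13.2·(0.019028 − 0.009346) = 1.2780 kWh/t
Stage 2 (2762→136 µm, Wi₂=13.3): W₂ = 10·13.3·(0.085749 − 0.019028) = 8.8740 kWh/t
W = W₁ + W₂ = 1.2780 + 8.8740 = 10.1519 kWh/t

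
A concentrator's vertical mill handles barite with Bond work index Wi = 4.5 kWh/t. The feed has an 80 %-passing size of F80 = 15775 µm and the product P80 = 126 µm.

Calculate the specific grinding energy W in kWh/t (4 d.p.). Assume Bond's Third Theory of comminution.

W = 10·Wi·(P80^(-½) − F80^(-½))
1/√126 = 0.089087;  1/√15775 = 0.007962
W = 10·4.5·(0.089087 − 0.007962) = 3.6506 kWh/t

W = 3.6506 kWh/t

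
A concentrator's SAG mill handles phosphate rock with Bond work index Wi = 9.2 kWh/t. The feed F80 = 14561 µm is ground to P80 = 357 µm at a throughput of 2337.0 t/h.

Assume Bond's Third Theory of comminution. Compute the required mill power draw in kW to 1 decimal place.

W = 10 Wi (1/√P80 − 1/√F80)  [Bond]
W = 10·9.2·(1/√357 − 1/√14561) = 10·9.2·(0.044638) = 4.1067 kWh/t
Mill draw = 4.1067 × 2337.0 = 9597.5 kW

P = 9597.5 kW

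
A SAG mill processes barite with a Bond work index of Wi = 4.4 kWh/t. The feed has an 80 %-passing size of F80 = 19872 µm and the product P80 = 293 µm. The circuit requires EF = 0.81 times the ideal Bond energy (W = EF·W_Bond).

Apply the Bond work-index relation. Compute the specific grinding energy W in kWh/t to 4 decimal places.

W = 1.8293 kWh/t

W = 10·Wi·[P80^(−½) − F80^(−½)]
1/√293 = 0.058421;  1/√19872 = 0.007094
W = 10·4.4·(0.058421 − 0.007094) = 2.2584 kWh/t
With EF = 0.81: W = 2.2584·0.81 = 1.8293 kWh/t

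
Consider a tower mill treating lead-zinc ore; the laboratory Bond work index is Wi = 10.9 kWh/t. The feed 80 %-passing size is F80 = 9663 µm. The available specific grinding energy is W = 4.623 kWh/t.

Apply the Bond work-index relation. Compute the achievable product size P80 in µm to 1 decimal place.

W = 10·Wi·(P80^(-½) − F80^(-½))
⇒ 1/√P80 = W/(10·Wi) + 1/√F80
  = 4.6230/(10·10.9) + 1/√9663 = 0.042413 + 0.010173 = 0.052586
P80 = (1/0.052586)² = 19.0166² = 361.63 µm

P80 = 361.6 µm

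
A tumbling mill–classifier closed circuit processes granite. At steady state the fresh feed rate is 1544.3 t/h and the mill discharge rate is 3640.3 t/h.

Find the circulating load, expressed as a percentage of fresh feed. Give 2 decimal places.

CL = 135.72 %

M = F + R at steady state, so:
R = M − F = 3640.3 − 1544.3 = 2096.0 t/h
CL = 100·R/F = 100·2096.0/1544.3 = 135.72 %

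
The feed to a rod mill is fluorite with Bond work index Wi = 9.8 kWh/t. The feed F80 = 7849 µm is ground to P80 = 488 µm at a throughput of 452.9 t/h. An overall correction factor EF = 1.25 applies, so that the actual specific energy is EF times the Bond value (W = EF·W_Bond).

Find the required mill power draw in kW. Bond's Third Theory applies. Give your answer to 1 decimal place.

P = 1885.2 kW

W = 10·Wi·[P80^(−½) − F80^(−½)]
W = 10·9.8·(1/√488 − 1/√7849) = 10·9.8·(0.033981) = 3.3301 kWh/t
With EF = 1.25: W = 3.3301·1.25 = 4.1626 kWh/t
Power = W × throughput = 4.1626 kWh/t × 452.9 t/h = 1885.2 kW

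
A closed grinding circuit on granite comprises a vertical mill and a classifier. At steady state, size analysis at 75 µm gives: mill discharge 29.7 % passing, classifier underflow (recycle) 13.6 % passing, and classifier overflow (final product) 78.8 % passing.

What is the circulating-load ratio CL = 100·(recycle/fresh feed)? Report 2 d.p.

CL = 304.97 %

Balance %-passing 75 µm (r = R/F):
d + r·d = r·u + o → r(d−u) = o−d
r = (78.8 − 29.7)/(29.7 − 13.6) = 49.1/16.1 = 3.0497
CL = 100·r = 304.97 %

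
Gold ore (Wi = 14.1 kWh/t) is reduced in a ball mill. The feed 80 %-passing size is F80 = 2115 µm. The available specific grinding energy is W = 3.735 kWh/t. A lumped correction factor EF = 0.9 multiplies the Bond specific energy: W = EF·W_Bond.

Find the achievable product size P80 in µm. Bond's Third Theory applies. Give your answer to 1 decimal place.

P80 = 381.8 µm

Bond:  W = 10 Wi (1/√P − 1/√F)
W_Bond = W / EF = 3.735 / 0.9 = 4.1500 kWh/t
1/√P80 = 1/√F80 + W_Bond/(10·Wi)
  = 4.1500/(10·14.1) + 1/√2115 = 0.029433 + 0.021744 = 0.051177
P80 = (1/0.051177)² = 19.5401² = 381.81 µm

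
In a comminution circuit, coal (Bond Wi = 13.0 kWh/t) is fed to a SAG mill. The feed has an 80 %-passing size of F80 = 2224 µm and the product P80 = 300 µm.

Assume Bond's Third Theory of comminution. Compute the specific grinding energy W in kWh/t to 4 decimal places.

W = 4.7489 kWh/t

W = 10·Wi·(P80^(-½) − F80^(-½))
1/√300 = 0.057735;  1/√2224 = 0.021205
W = 10·13.0·(0.057735 − 0.021205) = 4.7489 kWh/t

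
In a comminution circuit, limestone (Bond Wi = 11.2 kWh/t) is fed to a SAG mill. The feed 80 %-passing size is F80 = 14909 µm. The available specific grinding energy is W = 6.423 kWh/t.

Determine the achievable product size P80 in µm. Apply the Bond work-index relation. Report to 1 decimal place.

P80 = 232.8 µm

W_Bond = 10·Wi·(1/√P₈₀ − 1/√F₈₀)
P80^(−½) = W/(10 Wi) + F80^(−½)
  = 6.4230/(10·11.2) + 1/√14909 = 0.057348 + 0.008190 = 0.065538
P80 = (1/0.065538)² = 15.2583² = 232.82 µm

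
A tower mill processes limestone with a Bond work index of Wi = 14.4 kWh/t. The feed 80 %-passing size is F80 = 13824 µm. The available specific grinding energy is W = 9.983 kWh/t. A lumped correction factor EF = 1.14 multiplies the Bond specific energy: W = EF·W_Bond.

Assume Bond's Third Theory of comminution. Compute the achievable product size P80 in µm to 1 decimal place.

W = 10·Wi·(P80^(-½) − F80^(-½))
W_Bond = W / EF = 9.983 / 1.14 = 8.7570 kWh/t
1/√P80 = 1/√F80 + W_Bond/(10·Wi)
  = 8.7570/(10·14.4) + 1/√13824 = 0.060813 + 0.008505 = 0.069318
P80 = (1/0.069318)² = 14.4263² = 208.12 µm

P80 = 208.1 µm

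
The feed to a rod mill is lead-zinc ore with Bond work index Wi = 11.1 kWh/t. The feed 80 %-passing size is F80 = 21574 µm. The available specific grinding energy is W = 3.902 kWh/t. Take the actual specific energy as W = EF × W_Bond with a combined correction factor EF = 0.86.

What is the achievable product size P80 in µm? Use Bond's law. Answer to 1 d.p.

W_Bond = 10·Wi·(1/√P₈₀ − 1/√F₈₀)
W_Bond = W / EF = 3.902 / 0.86 = 4.5372 kWh/t
P80^(−½) = W_Bond/(10 Wi) + F80^(−½)
  = 4.5372/(10·11.1) + 1/√21574 = 0.040876 + 0.006808 = 0.047684
P80 = (1/0.047684)² = 20.9714² = 439.80 µm

P80 = 439.8 µm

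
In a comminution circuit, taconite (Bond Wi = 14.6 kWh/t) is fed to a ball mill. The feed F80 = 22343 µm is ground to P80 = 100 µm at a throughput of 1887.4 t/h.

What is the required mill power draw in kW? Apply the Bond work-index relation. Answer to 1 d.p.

P = 25712.5 kW

Bond: W = 10·Wi·(1/√P80 − 1/√F80)
W = 10·14.6·(1/√100 − 1/√22343) = 10·14.6·(0.093310) = 13.6233 kWh/t
Mill draw = 13.6233 × 1887.4 = 25712.5 kW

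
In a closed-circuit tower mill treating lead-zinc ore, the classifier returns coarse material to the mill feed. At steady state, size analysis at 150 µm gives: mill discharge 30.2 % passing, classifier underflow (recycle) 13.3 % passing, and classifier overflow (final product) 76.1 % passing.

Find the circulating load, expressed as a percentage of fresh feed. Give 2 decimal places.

CL = 271.60 %

Classifier node, passing 150 µm:
r = (o − d)/(d − u)
r = (76.1 − 30.2)/(30.2 − 13.3) = 45.9/16.9 = 2.7160
CL = 100·r = 271.60 %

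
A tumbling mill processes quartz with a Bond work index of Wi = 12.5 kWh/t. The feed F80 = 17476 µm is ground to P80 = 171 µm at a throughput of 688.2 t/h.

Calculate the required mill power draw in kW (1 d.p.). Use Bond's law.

P = 5927.8 kW

Bond:  W = 10 Wi (1/√P − 1/√F)
W = 10·12.5·(1/√171 − 1/√17476) = 10·12.5·(0.068907) = 8.6134 kWh/t
Power = W × throughput = 8.6134 kWh/t × 688.2 t/h = 5927.8 kW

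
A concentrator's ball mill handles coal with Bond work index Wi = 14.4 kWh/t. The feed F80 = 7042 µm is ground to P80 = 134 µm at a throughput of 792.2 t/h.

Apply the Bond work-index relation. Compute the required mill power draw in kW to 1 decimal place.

P = 8495.3 kW

W_Bond = 10·Wi·(1/√P₈₀ − 1/√F₈₀)
W = 10·14.4·(1/√134 − 1/√7042) = 10·14.4·(0.074470) = 10.7237 kWh/t
Mill draw = 10.7237 × 792.2 = 8495.3 kW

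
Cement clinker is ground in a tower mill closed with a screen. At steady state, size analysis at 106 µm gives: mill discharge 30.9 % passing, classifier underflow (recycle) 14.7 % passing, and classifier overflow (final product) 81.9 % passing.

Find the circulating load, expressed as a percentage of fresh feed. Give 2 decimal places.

CL = 314.81 %

Let r = R/F. Size balance at 106 µm:
(1+r)·d = r·u + o ⇒ r = (o−d)/(d−u)
r = (81.9 − 30.9)/(30.9 − 14.7) = 51.0/16.2 = 3.1481
CL = 100·r = 314.81 %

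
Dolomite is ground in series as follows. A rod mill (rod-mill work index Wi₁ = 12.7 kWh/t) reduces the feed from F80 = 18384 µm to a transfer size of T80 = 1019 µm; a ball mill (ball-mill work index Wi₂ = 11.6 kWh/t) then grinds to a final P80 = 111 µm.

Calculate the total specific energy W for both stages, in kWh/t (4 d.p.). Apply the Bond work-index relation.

W = 10 Wi (P80^-0.5 − F80^-0.5)
Stage 1 (18384→1019 µm, Wi₁=12.7): W₁ = 10·12.7·(0.031327 − 0.007375) = 3.0418 kWh/t
Stage 2 (1019→111 µm, Wi₂=11.6): W₂ = 10·11.6·(0.094916 − 0.031327) = 7.3764 kWh/t
W = W₁ + W₂ = 3.0418 + 7.3764 = 10.4182 kWh/t

W = 10.4182 kWh/t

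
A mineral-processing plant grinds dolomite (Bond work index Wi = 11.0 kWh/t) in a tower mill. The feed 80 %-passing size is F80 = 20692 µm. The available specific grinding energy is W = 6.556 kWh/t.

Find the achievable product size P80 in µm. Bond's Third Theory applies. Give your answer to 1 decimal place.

Bond: W = 10·Wi·(1/√P80 − 1/√F80)
1/√P80 = 1/√F80 + W/(10·Wi)
  = 6.5560/(10·11.0) + 1/√20692 = 0.059600 + 0.006952 = 0.066552
P80 = (1/0.066552)² = 15.0259² = 225.78 µm

P80 = 225.8 µm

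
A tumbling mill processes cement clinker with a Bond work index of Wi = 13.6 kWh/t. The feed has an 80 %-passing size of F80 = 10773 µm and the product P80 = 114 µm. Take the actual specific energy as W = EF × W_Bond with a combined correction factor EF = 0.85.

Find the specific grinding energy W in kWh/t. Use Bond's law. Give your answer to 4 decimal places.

W_Bond = 10·Wi·(1/√P₈₀ − 1/√F₈₀)
1/√114 = 0.093659;  1/√10773 = 0.009635
W = 10·13.6·(0.093659 − 0.009635) = 11.4273 kWh/t
Corrected W = EF·W_Bond = 0.85·11.4273 = 9.7132 kWh/t

W = 9.7132 kWh/t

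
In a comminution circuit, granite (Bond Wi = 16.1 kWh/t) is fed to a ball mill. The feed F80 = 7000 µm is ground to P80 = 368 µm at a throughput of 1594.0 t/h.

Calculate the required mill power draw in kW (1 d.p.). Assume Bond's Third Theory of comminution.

Bond:  W = 10 Wi (1/√P − 1/√F)
W = 10·16.1·(1/√368 − 1/√7000) = 10·16.1·(0.040176) = 6.4684 kWh/t
P_mill = W·ṁ = 6.4684·1594.0 = 10310.6 kW

P = 10310.6 kW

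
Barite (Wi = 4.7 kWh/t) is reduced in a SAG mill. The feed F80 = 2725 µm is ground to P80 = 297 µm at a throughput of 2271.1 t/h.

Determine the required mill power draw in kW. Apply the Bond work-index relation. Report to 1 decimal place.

P = 4149.0 kW

W = 10 Wi / √P80 − 10 Wi / √F80
W = 10·4.7·(1/√297 − 1/√2725) = 10·4.7·(0.038869) = 1.8269 kWh/t
Mill draw = 1.8269 × 2271.1 = 4149.0 kW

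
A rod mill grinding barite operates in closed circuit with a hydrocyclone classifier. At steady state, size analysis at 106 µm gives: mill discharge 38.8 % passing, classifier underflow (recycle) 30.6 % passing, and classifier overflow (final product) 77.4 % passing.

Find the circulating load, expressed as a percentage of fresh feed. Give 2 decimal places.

CL = 470.73 %

Let r = R/F. Size balance at 106 µm:
(1+r)·d = r·u + o ⇒ r = (o−d)/(d−u)
r = (77.4 − 38.8)/(38.8 − 30.6) = 38.6/8.2 = 4.7073
CL = 100·r = 470.73 %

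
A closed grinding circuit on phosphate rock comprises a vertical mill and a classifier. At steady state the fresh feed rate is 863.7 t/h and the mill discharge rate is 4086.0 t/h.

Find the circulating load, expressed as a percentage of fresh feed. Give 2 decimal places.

CL = 373.08 %

Discharge = new feed + return, hence
R = M − F = 4086.0 − 863.7 = 3222.3 t/h
CL = 100·R/F = 100·3222.3/863.7 = 373.08 %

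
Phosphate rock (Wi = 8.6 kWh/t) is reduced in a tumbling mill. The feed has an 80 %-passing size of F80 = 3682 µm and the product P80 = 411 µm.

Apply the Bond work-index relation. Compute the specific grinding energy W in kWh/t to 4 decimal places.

W = 2.8248 kWh/t

W = 10 Wi (1/√P80 − 1/√F80)  [Bond]
1/√411 = 0.049326;  1/√3682 = 0.016480
W = 10·8.6·(0.049326 − 0.016480) = 2.8248 kWh/t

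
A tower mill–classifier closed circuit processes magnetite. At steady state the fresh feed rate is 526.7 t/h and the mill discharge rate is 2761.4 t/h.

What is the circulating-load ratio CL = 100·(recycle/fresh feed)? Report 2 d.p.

CL = 424.28 %

Steady state: M = F + R.
R = M − F = 2761.4 − 526.7 = 2234.7 t/h
CL = 100·R/F = 100·2234.7/526.7 = 424.28 %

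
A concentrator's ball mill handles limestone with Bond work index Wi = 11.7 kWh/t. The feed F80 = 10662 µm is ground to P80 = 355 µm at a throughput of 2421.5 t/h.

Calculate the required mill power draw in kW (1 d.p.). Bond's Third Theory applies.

W_Bond = 10·Wi·(1/√P₈₀ − 1/√F₈₀)
W = 10·11.7·(1/√355 − 1/√10662) = 10·11.7·(0.043390) = 5.0766 kWh/t
Power = W × throughput = 5.0766 kWh/t × 2421.5 t/h = 12293.0 kW

P = 12293.0 kW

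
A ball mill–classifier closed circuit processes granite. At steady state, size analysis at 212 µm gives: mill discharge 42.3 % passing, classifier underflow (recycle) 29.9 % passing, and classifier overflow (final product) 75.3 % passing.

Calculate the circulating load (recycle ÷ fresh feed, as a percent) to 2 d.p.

Balance %-passing 212 µm (r = R/F):
(1+r)·d = r·u + o ⇒ r = (o−d)/(d−u)
r = (75.3 − 42.3)/(42.3 − 29.9) = 33.0/12.4 = 2.6613
CL = 100·r = 266.13 %

CL = 266.13 %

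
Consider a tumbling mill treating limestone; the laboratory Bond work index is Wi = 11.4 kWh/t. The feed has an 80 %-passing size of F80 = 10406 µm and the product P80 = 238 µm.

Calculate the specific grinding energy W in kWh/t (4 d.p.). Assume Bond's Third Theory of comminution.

W = 10·Wi·(P80^(-½) − F80^(-½))
1/√238 = 0.064820;  1/√10406 = 0.009803
W = 10·11.4·(0.064820 − 0.009803) = 6.2720 kWh/t

W = 6.2720 kWh/t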